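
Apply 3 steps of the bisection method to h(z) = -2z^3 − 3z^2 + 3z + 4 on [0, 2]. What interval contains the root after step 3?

midpoint 1: h = 2 > 0 → [1, 2]
midpoint 1.5: h = -5 < 0 → [1, 1.5]
midpoint 1.25: h = -0.84375 < 0 → [1, 1.25]

[1, 1.25]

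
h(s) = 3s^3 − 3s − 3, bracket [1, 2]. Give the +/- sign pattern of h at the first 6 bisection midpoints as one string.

midpoint 1.5: h = 2.625 > 0 → [1, 1.5]
midpoint 1.25: h = -0.890625 < 0 → [1.25, 1.5]
midpoint 1.375: h = 0.673828 > 0 → [1.25, 1.375]
midpoint 1.3125: h = -0.1545 < 0 → [1.3125, 1.375]
midpoint 1.34375: h = 0.2478 > 0 → [1.3125, 1.34375]
midpoint 1.328125: h = 0.0437 > 0 → [1.3125, 1.328125]

+-+-++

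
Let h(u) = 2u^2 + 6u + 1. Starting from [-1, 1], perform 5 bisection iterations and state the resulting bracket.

h(0) = 1 > 0, so the root lies in [-1, 0]
h(-0.5) = -1.5 < 0, so the root lies in [-0.5, 0]
h(-0.25) = -0.375 < 0, so the root lies in [-0.25, 0]
h(-0.125) = 0.2812 > 0, so the root lies in [-0.25, -0.125]
h(-0.1875) = -0.0547 < 0, so the root lies in [-0.1875, -0.125]

[-0.1875, -0.125]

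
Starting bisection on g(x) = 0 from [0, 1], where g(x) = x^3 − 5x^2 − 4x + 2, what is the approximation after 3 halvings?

0.375

m = 0.5, g(m) = -1.125 (−); new bracket [0, 0.5]
m = 0.25, g(m) = 0.703125 (+); new bracket [0.25, 0.5]
m = 0.375, g(m) = -0.150391 (−); new bracket [0.25, 0.375]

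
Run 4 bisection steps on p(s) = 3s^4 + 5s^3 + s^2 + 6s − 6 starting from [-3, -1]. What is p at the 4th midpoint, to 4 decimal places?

p(-2) = -6 < 0, so the root lies in [-3, -2]
p(-2.5) = 24.3125 > 0, so the root lies in [-2.5, -2]
p(-2.25) = 5.496094 > 0, so the root lies in [-2.25, -2]
p(-2.125) = -1.0403 < 0, so the root lies in [-2.25, -2.125]

-1.0403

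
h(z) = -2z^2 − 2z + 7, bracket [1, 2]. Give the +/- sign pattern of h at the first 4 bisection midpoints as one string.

-++-

z = 1.5 gives h = -0.5, negative; keep [1, 1.5]
z = 1.25 gives h = 1.375, positive; keep [1.25, 1.5]
z = 1.375 gives h = 0.46875, positive; keep [1.375, 1.5]
z = 1.4375 gives h = -0.0078, negative; keep [1.375, 1.4375]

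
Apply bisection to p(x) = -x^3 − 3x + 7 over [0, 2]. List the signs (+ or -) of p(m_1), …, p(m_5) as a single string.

+-++-

p(1) = 3 > 0, so the root lies in [1, 2]
p(1.5) = -0.875 < 0, so the root lies in [1, 1.5]
p(1.25) = 1.296875 > 0, so the root lies in [1.25, 1.5]
p(1.375) = 0.2754 > 0, so the root lies in [1.375, 1.5]
p(1.4375) = -0.283 < 0, so the root lies in [1.375, 1.4375]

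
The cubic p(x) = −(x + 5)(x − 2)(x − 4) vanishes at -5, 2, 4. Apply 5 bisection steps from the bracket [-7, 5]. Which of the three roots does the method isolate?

m = -1, p(m) = -60 (−); new bracket [-7, -1]
m = -4, p(m) = -48 (−); new bracket [-7, -4]
m = -5.5, p(m) = 35.625 (+); new bracket [-5.5, -4]
m = -4.75, p(m) = -14.7656 (−); new bracket [-5.5, -4.75]
m = -5.125, p(m) = 8.127 (+); new bracket [-5.125, -4.75]

-5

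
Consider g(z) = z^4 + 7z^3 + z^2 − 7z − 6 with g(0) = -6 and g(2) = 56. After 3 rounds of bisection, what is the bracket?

[1, 1.25]

z = 1 gives g = -4, negative; keep [1, 2]
z = 1.5 gives g = 14.4375, positive; keep [1, 1.5]
z = 1.25 gives g = 2.925781, positive; keep [1, 1.25]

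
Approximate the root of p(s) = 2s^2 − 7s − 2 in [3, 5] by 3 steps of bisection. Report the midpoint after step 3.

3.75

s = 4 gives p = 2, positive; keep [3, 4]
s = 3.5 gives p = -2, negative; keep [3.5, 4]
s = 3.75 gives p = -0.125, negative; keep [3.75, 4]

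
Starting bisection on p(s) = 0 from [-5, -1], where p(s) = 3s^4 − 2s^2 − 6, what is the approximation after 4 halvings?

-1.25

p(-3) = 219 > 0, so the root lies in [-3, -1]
p(-2) = 34 > 0, so the root lies in [-2, -1]
p(-1.5) = 4.6875 > 0, so the root lies in [-1.5, -1]
p(-1.25) = -1.8008 < 0, so the root lies in [-1.5, -1.25]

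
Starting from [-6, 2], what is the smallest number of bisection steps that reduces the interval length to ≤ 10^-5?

Width after n steps is 8/2^n. Need 2^n ≥ 8/10^-5 = 800000.
2^19 = 524288 < 800000 ≤ 2^20 = 1048576, so n = 20.

20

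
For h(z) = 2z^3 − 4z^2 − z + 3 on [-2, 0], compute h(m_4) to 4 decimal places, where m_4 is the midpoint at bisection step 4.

-0.5273

h(-1) = -2 < 0, so the root lies in [-1, 0]
h(-0.5) = 2.25 > 0, so the root lies in [-1, -0.5]
h(-0.75) = 0.65625 > 0, so the root lies in [-1, -0.75]
h(-0.875) = -0.5273 < 0, so the root lies in [-0.875, -0.75]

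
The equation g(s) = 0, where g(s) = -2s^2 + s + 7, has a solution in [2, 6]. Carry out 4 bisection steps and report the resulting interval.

[2, 2.25]

g(4) = -21 < 0, so the root lies in [2, 4]
g(3) = -8 < 0, so the root lies in [2, 3]
g(2.5) = -3 < 0, so the root lies in [2, 2.5]
g(2.25) = -0.875 < 0, so the root lies in [2, 2.25]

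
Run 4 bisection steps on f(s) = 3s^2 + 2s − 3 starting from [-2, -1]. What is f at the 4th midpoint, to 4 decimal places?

s = -1.5 gives f = 0.75, positive; keep [-1.5, -1]
s = -1.25 gives f = -0.8125, negative; keep [-1.5, -1.25]
s = -1.375 gives f = -0.078125, negative; keep [-1.5, -1.375]
s = -1.4375 gives f = 0.3242, positive; keep [-1.4375, -1.375]

0.3242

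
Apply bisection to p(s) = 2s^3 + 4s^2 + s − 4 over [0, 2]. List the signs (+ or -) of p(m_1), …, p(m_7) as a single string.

p(1) = 3 > 0, so the root lies in [0, 1]
p(0.5) = -2.25 < 0, so the root lies in [0.5, 1]
p(0.75) = -0.15625 < 0, so the root lies in [0.75, 1]
p(0.875) = 1.2773 > 0, so the root lies in [0.75, 0.875]
p(0.8125) = 0.5259 > 0, so the root lies in [0.75, 0.8125]
p(0.78125) = 0.1763 > 0, so the root lies in [0.75, 0.78125]
p(0.765625) = 0.0079 > 0, so the root lies in [0.75, 0.765625]

+--++++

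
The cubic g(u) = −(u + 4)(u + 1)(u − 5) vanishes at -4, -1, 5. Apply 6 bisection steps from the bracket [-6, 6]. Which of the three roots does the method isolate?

midpoint 0: g = 20 > 0 → [0, 6]
midpoint 3: g = 56 > 0 → [3, 6]
midpoint 4.5: g = 23.375 > 0 → [4.5, 6]
midpoint 5.25: g = -14.4531 < 0 → [4.5, 5.25]
midpoint 4.875: g = 6.5176 > 0 → [4.875, 5.25]
midpoint 5.0625: g = -3.4338 < 0 → [4.875, 5.0625]

5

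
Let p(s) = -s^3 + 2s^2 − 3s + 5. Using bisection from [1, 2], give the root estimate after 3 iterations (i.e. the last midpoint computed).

m = 1.5, p(m) = 1.625 (+); new bracket [1.5, 2]
m = 1.75, p(m) = 0.515625 (+); new bracket [1.75, 2]
m = 1.875, p(m) = -0.185547 (−); new bracket [1.75, 1.875]

1.875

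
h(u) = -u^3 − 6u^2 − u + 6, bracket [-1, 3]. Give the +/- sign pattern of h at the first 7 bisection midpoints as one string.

-+++-++

h(1) = -2 < 0, so the root lies in [-1, 1]
h(0) = 6 > 0, so the root lies in [0, 1]
h(0.5) = 3.875 > 0, so the root lies in [0.5, 1]
h(0.75) = 1.4531 > 0, so the root lies in [0.75, 1]
h(0.875) = -0.1387 < 0, so the root lies in [0.75, 0.875]
h(0.8125) = 0.6902 > 0, so the root lies in [0.8125, 0.875]
h(0.84375) = 0.2841 > 0, so the root lies in [0.84375, 0.875]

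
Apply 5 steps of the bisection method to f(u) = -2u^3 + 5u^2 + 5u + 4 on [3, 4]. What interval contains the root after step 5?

midpoint 3.5: f = -3 < 0 → [3, 3.5]
midpoint 3.25: f = 4.40625 > 0 → [3.25, 3.5]
midpoint 3.375: f = 0.941406 > 0 → [3.375, 3.5]
midpoint 3.4375: f = -0.9683 < 0 → [3.375, 3.4375]
midpoint 3.40625: f = 0.0016 > 0 → [3.40625, 3.4375]

[3.40625, 3.4375]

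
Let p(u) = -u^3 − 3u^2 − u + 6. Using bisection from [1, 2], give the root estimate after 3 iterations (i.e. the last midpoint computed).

p(1.5) = -5.625 < 0, so the root lies in [1, 1.5]
p(1.25) = -1.890625 < 0, so the root lies in [1, 1.25]
p(1.125) = -0.345703 < 0, so the root lies in [1, 1.125]

1.125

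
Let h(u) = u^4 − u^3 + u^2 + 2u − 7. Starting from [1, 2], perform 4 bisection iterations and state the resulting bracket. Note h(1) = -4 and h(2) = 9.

[1.5, 1.5625]

midpoint 1.5: h = -0.0625 < 0 → [1.5, 2]
midpoint 1.75: h = 3.582031 > 0 → [1.5, 1.75]
midpoint 1.625: h = 1.57251 > 0 → [1.5, 1.625]
midpoint 1.5625: h = 0.7122 > 0 → [1.5, 1.5625]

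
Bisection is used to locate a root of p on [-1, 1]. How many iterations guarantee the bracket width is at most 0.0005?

12

Width after n steps is 2/2^n. Need 2^n ≥ 2/0.0005 = 4000.
2^11 = 2048 < 4000 ≤ 2^12 = 4096, so n = 12.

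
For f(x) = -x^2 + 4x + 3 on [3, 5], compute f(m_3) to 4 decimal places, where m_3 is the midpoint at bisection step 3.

x = 4 gives f = 3, positive; keep [4, 5]
x = 4.5 gives f = 0.75, positive; keep [4.5, 5]
x = 4.75 gives f = -0.5625, negative; keep [4.5, 4.75]

-0.5625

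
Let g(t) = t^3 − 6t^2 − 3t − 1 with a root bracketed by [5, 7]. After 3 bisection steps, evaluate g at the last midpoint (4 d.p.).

-9.9844

t = 6 gives g = -19, negative; keep [6, 7]
t = 6.5 gives g = 0.625, positive; keep [6, 6.5]
t = 6.25 gives g = -9.984375, negative; keep [6.25, 6.5]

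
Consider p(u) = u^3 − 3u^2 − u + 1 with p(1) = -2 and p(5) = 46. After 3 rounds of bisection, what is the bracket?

u = 3 gives p = -2, negative; keep [3, 5]
u = 4 gives p = 13, positive; keep [3, 4]
u = 3.5 gives p = 3.625, positive; keep [3, 3.5]

[3, 3.5]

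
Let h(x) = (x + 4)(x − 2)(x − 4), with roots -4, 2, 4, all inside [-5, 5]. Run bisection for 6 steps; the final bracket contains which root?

h(0) = 32 > 0, so the root lies in [-5, 0]
h(-2.5) = 43.875 > 0, so the root lies in [-5, -2.5]
h(-3.75) = 11.140625 > 0, so the root lies in [-5, -3.75]
h(-4.375) = -20.0215 < 0, so the root lies in [-4.375, -3.75]
h(-4.0625) = -3.0549 < 0, so the root lies in [-4.0625, -3.75]
h(-3.90625) = 4.3778 > 0, so the root lies in [-4.0625, -3.90625]

-4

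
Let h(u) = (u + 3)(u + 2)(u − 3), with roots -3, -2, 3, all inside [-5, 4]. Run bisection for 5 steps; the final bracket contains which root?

u = -0.5 gives h = -13.125, negative; keep [-0.5, 4]
u = 1.75 gives h = -22.265625, negative; keep [1.75, 4]
u = 2.875 gives h = -3.580078, negative; keep [2.875, 4]
u = 3.4375 gives h = 15.3142, positive; keep [2.875, 3.4375]
u = 3.15625 gives h = 4.9599, positive; keep [2.875, 3.15625]

3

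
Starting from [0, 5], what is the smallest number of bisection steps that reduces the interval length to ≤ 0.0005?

Width after n steps is 5/2^n. Need 2^n ≥ 5/0.0005 = 10000.
2^13 = 8192 < 10000 ≤ 2^14 = 16384, so n = 14.

14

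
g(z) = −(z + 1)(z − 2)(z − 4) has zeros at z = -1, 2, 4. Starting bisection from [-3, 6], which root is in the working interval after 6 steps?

-1

m = 1.5, g(m) = -3.125 (−); new bracket [-3, 1.5]
m = -0.75, g(m) = -3.265625 (−); new bracket [-3, -0.75]
m = -1.875, g(m) = 19.919922 (+); new bracket [-1.875, -0.75]
m = -1.3125, g(m) = 5.4993 (+); new bracket [-1.3125, -0.75]
m = -1.03125, g(m) = 0.4766 (+); new bracket [-1.03125, -0.75]
m = -0.890625, g(m) = -1.5462 (−); new bracket [-1.03125, -0.890625]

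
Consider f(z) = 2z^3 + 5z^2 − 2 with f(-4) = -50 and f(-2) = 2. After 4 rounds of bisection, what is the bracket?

m = -3, f(m) = -11 (−); new bracket [-3, -2]
m = -2.5, f(m) = -2 (−); new bracket [-2.5, -2]
m = -2.25, f(m) = 0.53125 (+); new bracket [-2.5, -2.25]
m = -2.375, f(m) = -0.5898 (−); new bracket [-2.375, -2.25]

[-2.375, -2.25]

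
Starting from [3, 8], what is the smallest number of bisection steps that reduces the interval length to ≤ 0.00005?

Width after n steps is 5/2^n. Need 2^n ≥ 5/0.00005 = 100000.
2^16 = 65536 < 100000 ≤ 2^17 = 131072, so n = 17.

17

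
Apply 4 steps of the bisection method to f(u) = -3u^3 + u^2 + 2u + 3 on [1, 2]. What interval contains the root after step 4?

u = 1.5 gives f = -1.875, negative; keep [1, 1.5]
u = 1.25 gives f = 1.203125, positive; keep [1.25, 1.5]
u = 1.375 gives f = -0.158203, negative; keep [1.25, 1.375]
u = 1.3125 gives f = 0.5647, positive; keep [1.3125, 1.375]

[1.3125, 1.375]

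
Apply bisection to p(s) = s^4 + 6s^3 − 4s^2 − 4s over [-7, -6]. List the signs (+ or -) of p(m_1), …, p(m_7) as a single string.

p(-6.5) = -5.6875 < 0, so the root lies in [-7, -6.5]
p(-6.75) = 75.410156 > 0, so the root lies in [-6.75, -6.5]
p(-6.625) = 32.672119 > 0, so the root lies in [-6.625, -6.5]
p(-6.5625) = 12.96 > 0, so the root lies in [-6.5625, -6.5]
p(-6.53125) = 3.505 > 0, so the root lies in [-6.53125, -6.5]
p(-6.515625) = -1.1238 < 0, so the root lies in [-6.53125, -6.515625]
p(-6.5234375) = 1.1824 > 0, so the root lies in [-6.5234375, -6.515625]

-++++-+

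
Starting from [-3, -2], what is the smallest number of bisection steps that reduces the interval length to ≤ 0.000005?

18

Width after n steps is 1/2^n. Need 2^n ≥ 1/0.000005 = 200000.
2^17 = 131072 < 200000 ≤ 2^18 = 262144, so n = 18.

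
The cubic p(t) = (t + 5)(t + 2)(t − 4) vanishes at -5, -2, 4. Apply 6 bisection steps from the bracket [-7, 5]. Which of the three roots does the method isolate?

m = -1, p(m) = -20 (−); new bracket [-1, 5]
m = 2, p(m) = -56 (−); new bracket [2, 5]
m = 3.5, p(m) = -23.375 (−); new bracket [3.5, 5]
m = 4.25, p(m) = 14.4531 (+); new bracket [3.5, 4.25]
m = 3.875, p(m) = -6.5176 (−); new bracket [3.875, 4.25]
m = 4.0625, p(m) = 3.4338 (+); new bracket [3.875, 4.0625]

4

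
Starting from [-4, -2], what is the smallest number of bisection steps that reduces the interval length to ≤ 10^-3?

11

Width after n steps is 2/2^n. Need 2^n ≥ 2/10^-3 = 2000.
2^10 = 1024 < 2000 ≤ 2^11 = 2048, so n = 11.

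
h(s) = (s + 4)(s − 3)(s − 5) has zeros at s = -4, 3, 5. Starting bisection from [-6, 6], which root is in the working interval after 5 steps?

s = 0 gives h = 60, positive; keep [-6, 0]
s = -3 gives h = 48, positive; keep [-6, -3]
s = -4.5 gives h = -35.625, negative; keep [-4.5, -3]
s = -3.75 gives h = 14.7656, positive; keep [-4.5, -3.75]
s = -4.125 gives h = -8.127, negative; keep [-4.125, -3.75]

-4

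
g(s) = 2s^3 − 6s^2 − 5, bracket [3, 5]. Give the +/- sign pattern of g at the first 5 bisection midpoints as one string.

midpoint 4: g = 27 > 0 → [3, 4]
midpoint 3.5: g = 7.25 > 0 → [3, 3.5]
midpoint 3.25: g = 0.28125 > 0 → [3, 3.25]
midpoint 3.125: g = -2.5586 < 0 → [3.125, 3.25]
midpoint 3.1875: g = -1.1899 < 0 → [3.1875, 3.25]

+++--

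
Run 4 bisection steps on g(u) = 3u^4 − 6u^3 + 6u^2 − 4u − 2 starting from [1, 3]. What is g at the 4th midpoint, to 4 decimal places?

-1.0305

g(2) = 14 > 0, so the root lies in [1, 2]
g(1.5) = 0.4375 > 0, so the root lies in [1, 1.5]
g(1.25) = -2.019531 < 0, so the root lies in [1.25, 1.5]
g(1.375) = -1.0305 < 0, so the root lies in [1.375, 1.5]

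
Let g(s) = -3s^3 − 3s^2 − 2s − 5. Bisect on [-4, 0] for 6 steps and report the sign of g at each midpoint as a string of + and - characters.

+-+--+

g(-2) = 11 > 0, so the root lies in [-2, 0]
g(-1) = -3 < 0, so the root lies in [-2, -1]
g(-1.5) = 1.375 > 0, so the root lies in [-1.5, -1]
g(-1.25) = -1.3281 < 0, so the root lies in [-1.5, -1.25]
g(-1.375) = -0.123 < 0, so the root lies in [-1.5, -1.375]
g(-1.4375) = 0.5872 > 0, so the root lies in [-1.4375, -1.375]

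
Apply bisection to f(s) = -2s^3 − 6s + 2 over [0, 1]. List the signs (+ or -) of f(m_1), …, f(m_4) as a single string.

-+-+

f(0.5) = -1.25 < 0, so the root lies in [0, 0.5]
f(0.25) = 0.46875 > 0, so the root lies in [0.25, 0.5]
f(0.375) = -0.355469 < 0, so the root lies in [0.25, 0.375]
f(0.3125) = 0.064 > 0, so the root lies in [0.3125, 0.375]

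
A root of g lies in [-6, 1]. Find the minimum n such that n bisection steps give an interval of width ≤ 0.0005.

Width after n steps is 7/2^n. Need 2^n ≥ 7/0.0005 = 14000.
2^13 = 8192 < 14000 ≤ 2^14 = 16384, so n = 14.

14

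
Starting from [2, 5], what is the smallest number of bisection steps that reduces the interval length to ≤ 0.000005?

Width after n steps is 3/2^n. Need 2^n ≥ 3/0.000005 = 600000.
2^19 = 524288 < 600000 ≤ 2^20 = 1048576, so n = 20.

20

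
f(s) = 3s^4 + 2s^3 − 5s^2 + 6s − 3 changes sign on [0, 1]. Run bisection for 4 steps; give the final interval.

f(0.5) = -0.8125 < 0, so the root lies in [0.5, 1]
f(0.75) = 0.480469 > 0, so the root lies in [0.5, 0.75]
f(0.625) = -0.25708 < 0, so the root lies in [0.625, 0.75]
f(0.6875) = 0.0818 > 0, so the root lies in [0.625, 0.6875]

[0.625, 0.6875]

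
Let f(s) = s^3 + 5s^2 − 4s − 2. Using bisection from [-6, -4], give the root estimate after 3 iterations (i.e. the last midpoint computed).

-5.75

f(-5) = 18 > 0, so the root lies in [-6, -5]
f(-5.5) = 4.875 > 0, so the root lies in [-6, -5.5]
f(-5.75) = -3.796875 < 0, so the root lies in [-5.75, -5.5]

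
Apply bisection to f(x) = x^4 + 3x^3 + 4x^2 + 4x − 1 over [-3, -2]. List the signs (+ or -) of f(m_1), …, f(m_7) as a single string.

+++--+-

m = -2.5, f(m) = 6.1875 (+); new bracket [-2.5, -2]
m = -2.25, f(m) = 1.707031 (+); new bracket [-2.25, -2]
m = -2.125, f(m) = 0.16626 (+); new bracket [-2.125, -2]
m = -2.0625, f(m) = -0.4597 (−); new bracket [-2.125, -2.0625]
m = -2.09375, f(m) = -0.1579 (−); new bracket [-2.125, -2.09375]
m = -2.109375, f(m) = 0.0013 (+); new bracket [-2.109375, -2.09375]
m = -2.1015625, f(m) = -0.079 (−); new bracket [-2.109375, -2.1015625]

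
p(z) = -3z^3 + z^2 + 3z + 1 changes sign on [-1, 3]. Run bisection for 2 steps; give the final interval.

[1, 2]

m = 1, p(m) = 2 (+); new bracket [1, 3]
m = 2, p(m) = -13 (−); new bracket [1, 2]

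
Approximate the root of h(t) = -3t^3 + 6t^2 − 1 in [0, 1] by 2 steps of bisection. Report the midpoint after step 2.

midpoint 0.5: h = 0.125 > 0 → [0, 0.5]
midpoint 0.25: h = -0.671875 < 0 → [0.25, 0.5]

0.25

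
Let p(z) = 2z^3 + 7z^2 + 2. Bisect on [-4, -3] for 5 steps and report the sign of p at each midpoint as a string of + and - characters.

m = -3.5, p(m) = 2 (+); new bracket [-4, -3.5]
m = -3.75, p(m) = -5.03125 (−); new bracket [-3.75, -3.5]
m = -3.625, p(m) = -1.285156 (−); new bracket [-3.625, -3.5]
m = -3.5625, p(m) = 0.4136 (+); new bracket [-3.625, -3.5625]
m = -3.59375, p(m) = -0.4216 (−); new bracket [-3.59375, -3.5625]

+--+-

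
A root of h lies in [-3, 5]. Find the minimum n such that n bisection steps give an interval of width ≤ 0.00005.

18

Width after n steps is 8/2^n. Need 2^n ≥ 8/0.00005 = 160000.
2^17 = 131072 < 160000 ≤ 2^18 = 262144, so n = 18.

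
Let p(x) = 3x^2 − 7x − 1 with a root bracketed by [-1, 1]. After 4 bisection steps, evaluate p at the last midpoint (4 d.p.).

midpoint 0: p = -1 < 0 → [-1, 0]
midpoint -0.5: p = 3.25 > 0 → [-0.5, 0]
midpoint -0.25: p = 0.9375 > 0 → [-0.25, 0]
midpoint -0.125: p = -0.0781 < 0 → [-0.25, -0.125]

-0.0781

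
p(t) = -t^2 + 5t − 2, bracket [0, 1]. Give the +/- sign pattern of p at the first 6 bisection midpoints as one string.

midpoint 0.5: p = 0.25 > 0 → [0, 0.5]
midpoint 0.25: p = -0.8125 < 0 → [0.25, 0.5]
midpoint 0.375: p = -0.265625 < 0 → [0.375, 0.5]
midpoint 0.4375: p = -0.0039 < 0 → [0.4375, 0.5]
midpoint 0.46875: p = 0.124 > 0 → [0.4375, 0.46875]
midpoint 0.453125: p = 0.0603 > 0 → [0.4375, 0.453125]

+---++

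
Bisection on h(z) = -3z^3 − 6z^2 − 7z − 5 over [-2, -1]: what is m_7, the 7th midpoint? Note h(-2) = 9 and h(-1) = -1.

-1.2109375

midpoint -1.5: h = 2.125 > 0 → [-1.5, -1]
midpoint -1.25: h = 0.234375 > 0 → [-1.25, -1]
midpoint -1.125: h = -0.447266 < 0 → [-1.25, -1.125]
midpoint -1.1875: h = -0.1248 < 0 → [-1.25, -1.1875]
midpoint -1.21875: h = 0.05 > 0 → [-1.21875, -1.1875]
midpoint -1.203125: h = -0.0386 < 0 → [-1.21875, -1.203125]
midpoint -1.2109375: h = 0.0054 > 0 → [-1.2109375, -1.203125]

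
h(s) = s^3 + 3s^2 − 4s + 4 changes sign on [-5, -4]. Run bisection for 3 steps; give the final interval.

m = -4.5, h(m) = -8.375 (−); new bracket [-4.5, -4]
m = -4.25, h(m) = -1.578125 (−); new bracket [-4.25, -4]
m = -4.125, h(m) = 1.357422 (+); new bracket [-4.25, -4.125]

[-4.25, -4.125]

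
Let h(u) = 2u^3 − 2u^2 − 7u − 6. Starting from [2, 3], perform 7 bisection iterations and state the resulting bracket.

[2.703125, 2.7109375]

u = 2.5 gives h = -4.75, negative; keep [2.5, 3]
u = 2.75 gives h = 1.21875, positive; keep [2.5, 2.75]
u = 2.625 gives h = -1.980469, negative; keep [2.625, 2.75]
u = 2.6875 gives h = -0.436, negative; keep [2.6875, 2.75]
u = 2.71875 gives h = 0.3774, positive; keep [2.6875, 2.71875]
u = 2.703125 gives h = -0.0328, negative; keep [2.703125, 2.71875]
u = 2.7109375 gives h = 0.1714, positive; keep [2.703125, 2.7109375]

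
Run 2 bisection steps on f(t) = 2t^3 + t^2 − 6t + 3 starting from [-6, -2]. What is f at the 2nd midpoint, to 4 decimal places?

-24.0000

f(-4) = -85 < 0, so the root lies in [-4, -2]
f(-3) = -24 < 0, so the root lies in [-3, -2]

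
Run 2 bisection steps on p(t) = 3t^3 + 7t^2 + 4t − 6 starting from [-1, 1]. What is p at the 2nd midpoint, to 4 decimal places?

-1.8750

m = 0, p(m) = -6 (−); new bracket [0, 1]
m = 0.5, p(m) = -1.875 (−); new bracket [0.5, 1]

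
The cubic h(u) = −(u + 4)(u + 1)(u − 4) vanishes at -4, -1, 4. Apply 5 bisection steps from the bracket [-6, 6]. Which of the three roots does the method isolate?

h(0) = 16 > 0, so the root lies in [0, 6]
h(3) = 28 > 0, so the root lies in [3, 6]
h(4.5) = -23.375 < 0, so the root lies in [3, 4.5]
h(3.75) = 9.2031 > 0, so the root lies in [3.75, 4.5]
h(4.125) = -5.2051 < 0, so the root lies in [3.75, 4.125]

4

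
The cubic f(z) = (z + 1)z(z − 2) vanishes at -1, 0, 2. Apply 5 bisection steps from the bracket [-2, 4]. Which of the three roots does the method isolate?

midpoint 1: f = -2 < 0 → [1, 4]
midpoint 2.5: f = 4.375 > 0 → [1, 2.5]
midpoint 1.75: f = -1.203125 < 0 → [1.75, 2.5]
midpoint 2.125: f = 0.8301 > 0 → [1.75, 2.125]
midpoint 1.9375: f = -0.3557 < 0 → [1.9375, 2.125]

2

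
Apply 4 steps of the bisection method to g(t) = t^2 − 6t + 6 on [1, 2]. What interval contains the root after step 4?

[1.25, 1.3125]

m = 1.5, g(m) = -0.75 (−); new bracket [1, 1.5]
m = 1.25, g(m) = 0.0625 (+); new bracket [1.25, 1.5]
m = 1.375, g(m) = -0.359375 (−); new bracket [1.25, 1.375]
m = 1.3125, g(m) = -0.1523 (−); new bracket [1.25, 1.3125]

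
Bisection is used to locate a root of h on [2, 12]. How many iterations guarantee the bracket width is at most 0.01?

Width after n steps is 10/2^n. Need 2^n ≥ 10/0.01 = 1000.
2^9 = 512 < 1000 ≤ 2^10 = 1024, so n = 10.

10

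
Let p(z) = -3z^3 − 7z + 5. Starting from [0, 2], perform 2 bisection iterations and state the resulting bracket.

midpoint 1: p = -5 < 0 → [0, 1]
midpoint 0.5: p = 1.125 > 0 → [0.5, 1]

[0.5, 1]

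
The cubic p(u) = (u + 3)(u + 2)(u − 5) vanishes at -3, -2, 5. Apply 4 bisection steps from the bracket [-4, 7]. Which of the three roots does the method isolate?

u = 1.5 gives p = -55.125, negative; keep [1.5, 7]
u = 4.25 gives p = -33.984375, negative; keep [4.25, 7]
u = 5.625 gives p = 41.103516, positive; keep [4.25, 5.625]
u = 4.9375 gives p = -3.4417, negative; keep [4.9375, 5.625]

5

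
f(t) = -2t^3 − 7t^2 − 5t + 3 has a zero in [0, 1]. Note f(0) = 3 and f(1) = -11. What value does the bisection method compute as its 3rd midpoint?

0.375

midpoint 0.5: f = -1.5 < 0 → [0, 0.5]
midpoint 0.25: f = 1.28125 > 0 → [0.25, 0.5]
midpoint 0.375: f = 0.035156 > 0 → [0.375, 0.5]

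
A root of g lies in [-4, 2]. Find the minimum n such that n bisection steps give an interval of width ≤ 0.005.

11

Width after n steps is 6/2^n. Need 2^n ≥ 6/0.005 = 1200.
2^10 = 1024 < 1200 ≤ 2^11 = 2048, so n = 11.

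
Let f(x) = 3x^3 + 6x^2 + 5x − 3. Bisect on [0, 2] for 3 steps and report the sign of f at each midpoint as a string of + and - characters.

m = 1, f(m) = 11 (+); new bracket [0, 1]
m = 0.5, f(m) = 1.375 (+); new bracket [0, 0.5]
m = 0.25, f(m) = -1.328125 (−); new bracket [0.25, 0.5]

++-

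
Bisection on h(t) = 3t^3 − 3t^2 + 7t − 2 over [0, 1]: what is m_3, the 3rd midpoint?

midpoint 0.5: h = 1.125 > 0 → [0, 0.5]
midpoint 0.25: h = -0.390625 < 0 → [0.25, 0.5]
midpoint 0.375: h = 0.361328 > 0 → [0.25, 0.375]

0.375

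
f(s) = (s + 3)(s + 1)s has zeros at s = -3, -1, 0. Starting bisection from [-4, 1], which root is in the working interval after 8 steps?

midpoint -1.5: f = 1.125 > 0 → [-4, -1.5]
midpoint -2.75: f = 1.203125 > 0 → [-4, -2.75]
midpoint -3.375: f = -3.005859 < 0 → [-3.375, -2.75]
midpoint -3.0625: f = -0.3948 < 0 → [-3.0625, -2.75]
midpoint -2.90625: f = 0.5194 > 0 → [-3.0625, -2.90625]
midpoint -2.984375: f = 0.0925 > 0 → [-3.0625, -2.984375]
midpoint -3.0234375: f = -0.1434 < 0 → [-3.0234375, -2.984375]
midpoint -3.00390625: f = -0.0235 < 0 → [-3.00390625, -2.984375]

-3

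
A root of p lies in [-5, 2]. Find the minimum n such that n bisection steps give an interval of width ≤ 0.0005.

Width after n steps is 7/2^n. Need 2^n ≥ 7/0.0005 = 14000.
2^13 = 8192 < 14000 ≤ 2^14 = 16384, so n = 14.

14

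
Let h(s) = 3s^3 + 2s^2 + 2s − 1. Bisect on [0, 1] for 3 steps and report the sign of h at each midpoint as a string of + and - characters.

+-+

midpoint 0.5: h = 0.875 > 0 → [0, 0.5]
midpoint 0.25: h = -0.328125 < 0 → [0.25, 0.5]
midpoint 0.375: h = 0.189453 > 0 → [0.25, 0.375]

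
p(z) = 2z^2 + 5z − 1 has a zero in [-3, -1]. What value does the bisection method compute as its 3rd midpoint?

-2.75

z = -2 gives p = -3, negative; keep [-3, -2]
z = -2.5 gives p = -1, negative; keep [-3, -2.5]
z = -2.75 gives p = 0.375, positive; keep [-2.75, -2.5]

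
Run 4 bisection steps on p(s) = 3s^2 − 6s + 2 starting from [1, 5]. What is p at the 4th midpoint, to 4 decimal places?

0.6875

s = 3 gives p = 11, positive; keep [1, 3]
s = 2 gives p = 2, positive; keep [1, 2]
s = 1.5 gives p = -0.25, negative; keep [1.5, 2]
s = 1.75 gives p = 0.6875, positive; keep [1.5, 1.75]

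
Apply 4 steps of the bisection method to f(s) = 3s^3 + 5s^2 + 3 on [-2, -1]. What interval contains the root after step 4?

m = -1.5, f(m) = 4.125 (+); new bracket [-2, -1.5]
m = -1.75, f(m) = 2.234375 (+); new bracket [-2, -1.75]
m = -1.875, f(m) = 0.802734 (+); new bracket [-2, -1.875]
m = -1.9375, f(m) = -0.05 (−); new bracket [-1.9375, -1.875]

[-1.9375, -1.875]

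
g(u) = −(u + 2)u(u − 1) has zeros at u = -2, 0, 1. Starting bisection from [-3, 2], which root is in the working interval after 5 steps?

-2

midpoint -0.5: g = -1.125 < 0 → [-3, -0.5]
midpoint -1.75: g = -1.203125 < 0 → [-3, -1.75]
midpoint -2.375: g = 3.005859 > 0 → [-2.375, -1.75]
midpoint -2.0625: g = 0.3948 > 0 → [-2.0625, -1.75]
midpoint -1.90625: g = -0.5194 < 0 → [-2.0625, -1.90625]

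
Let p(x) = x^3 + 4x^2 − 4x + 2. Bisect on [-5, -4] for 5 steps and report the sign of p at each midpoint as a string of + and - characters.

+++--

p(-4.5) = 9.875 > 0, so the root lies in [-5, -4.5]
p(-4.75) = 4.078125 > 0, so the root lies in [-5, -4.75]
p(-4.875) = 0.705078 > 0, so the root lies in [-5, -4.875]
p(-4.9375) = -1.1052 < 0, so the root lies in [-4.9375, -4.875]
p(-4.90625) = -0.1896 < 0, so the root lies in [-4.90625, -4.875]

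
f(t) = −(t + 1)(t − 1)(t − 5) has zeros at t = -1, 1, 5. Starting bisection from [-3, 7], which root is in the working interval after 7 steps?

5

midpoint 2: f = 9 > 0 → [2, 7]
midpoint 4.5: f = 9.625 > 0 → [4.5, 7]
midpoint 5.75: f = -24.046875 < 0 → [4.5, 5.75]
midpoint 5.125: f = -3.1582 < 0 → [4.5, 5.125]
midpoint 4.8125: f = 4.155 > 0 → [4.8125, 5.125]
midpoint 4.96875: f = 0.7403 > 0 → [4.96875, 5.125]
midpoint 5.046875: f = -1.1471 < 0 → [4.96875, 5.046875]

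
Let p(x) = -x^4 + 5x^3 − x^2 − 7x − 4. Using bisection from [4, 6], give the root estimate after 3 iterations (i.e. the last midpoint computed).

4.25

x = 5 gives p = -64, negative; keep [4, 5]
x = 4.5 gives p = -10.1875, negative; keep [4, 4.5]
x = 4.25 gives p = 5.761719, positive; keep [4.25, 4.5]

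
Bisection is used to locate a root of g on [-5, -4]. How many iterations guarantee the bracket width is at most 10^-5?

Width after n steps is 1/2^n. Need 2^n ≥ 1/10^-5 = 100000.
2^16 = 65536 < 100000 ≤ 2^17 = 131072, so n = 17.

17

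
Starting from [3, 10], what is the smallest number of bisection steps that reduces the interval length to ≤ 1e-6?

Width after n steps is 7/2^n. Need 2^n ≥ 7/1e-6 = 7000000.
2^22 = 4194304 < 7000000 ≤ 2^23 = 8388608, so n = 23.

23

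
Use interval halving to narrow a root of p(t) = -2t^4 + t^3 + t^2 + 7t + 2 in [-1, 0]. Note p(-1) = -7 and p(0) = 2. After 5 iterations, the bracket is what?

m = -0.5, p(m) = -1.5 (−); new bracket [-0.5, 0]
m = -0.25, p(m) = 0.289062 (+); new bracket [-0.5, -0.25]
m = -0.375, p(m) = -0.57666 (−); new bracket [-0.375, -0.25]
m = -0.3125, p(m) = -0.1394 (−); new bracket [-0.3125, -0.25]
m = -0.28125, p(m) = 0.0756 (+); new bracket [-0.3125, -0.28125]

[-0.3125, -0.28125]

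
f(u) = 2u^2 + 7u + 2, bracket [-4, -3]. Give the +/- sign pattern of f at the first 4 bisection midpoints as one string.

++-+

midpoint -3.5: f = 2 > 0 → [-3.5, -3]
midpoint -3.25: f = 0.375 > 0 → [-3.25, -3]
midpoint -3.125: f = -0.34375 < 0 → [-3.25, -3.125]
midpoint -3.1875: f = 0.0078 > 0 → [-3.1875, -3.125]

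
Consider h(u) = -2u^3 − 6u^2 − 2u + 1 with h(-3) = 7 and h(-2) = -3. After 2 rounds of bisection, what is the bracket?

m = -2.5, h(m) = -0.25 (−); new bracket [-3, -2.5]
m = -2.75, h(m) = 2.71875 (+); new bracket [-2.75, -2.5]

[-2.75, -2.5]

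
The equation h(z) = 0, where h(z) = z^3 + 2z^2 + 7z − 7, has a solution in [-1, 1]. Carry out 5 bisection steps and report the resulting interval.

[0.75, 0.8125]

m = 0, h(m) = -7 (−); new bracket [0, 1]
m = 0.5, h(m) = -2.875 (−); new bracket [0.5, 1]
m = 0.75, h(m) = -0.203125 (−); new bracket [0.75, 1]
m = 0.875, h(m) = 1.3262 (+); new bracket [0.75, 0.875]
m = 0.8125, h(m) = 0.5442 (+); new bracket [0.75, 0.8125]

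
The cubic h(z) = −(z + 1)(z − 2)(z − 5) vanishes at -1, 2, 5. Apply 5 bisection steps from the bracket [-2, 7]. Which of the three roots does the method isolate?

5

midpoint 2.5: h = 4.375 > 0 → [2.5, 7]
midpoint 4.75: h = 3.953125 > 0 → [4.75, 7]
midpoint 5.875: h = -23.310547 < 0 → [4.75, 5.875]
midpoint 5.3125: h = -6.5344 < 0 → [4.75, 5.3125]
midpoint 5.03125: h = -0.5713 < 0 → [4.75, 5.03125]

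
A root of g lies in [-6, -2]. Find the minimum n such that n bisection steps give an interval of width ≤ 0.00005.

17

Width after n steps is 4/2^n. Need 2^n ≥ 4/0.00005 = 80000.
2^16 = 65536 < 80000 ≤ 2^17 = 131072, so n = 17.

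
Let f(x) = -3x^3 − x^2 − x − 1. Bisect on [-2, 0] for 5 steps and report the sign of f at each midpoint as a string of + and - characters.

+-+-+

f(-1) = 2 > 0, so the root lies in [-1, 0]
f(-0.5) = -0.375 < 0, so the root lies in [-1, -0.5]
f(-0.75) = 0.453125 > 0, so the root lies in [-0.75, -0.5]
f(-0.625) = -0.0332 < 0, so the root lies in [-0.75, -0.625]
f(-0.6875) = 0.1897 > 0, so the root lies in [-0.6875, -0.625]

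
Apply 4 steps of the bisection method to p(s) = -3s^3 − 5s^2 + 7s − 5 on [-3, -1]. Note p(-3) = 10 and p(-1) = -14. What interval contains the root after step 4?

midpoint -2: p = -15 < 0 → [-3, -2]
midpoint -2.5: p = -6.875 < 0 → [-3, -2.5]
midpoint -2.75: p = 0.328125 > 0 → [-2.75, -2.5]
midpoint -2.625: p = -3.5645 < 0 → [-2.75, -2.625]

[-2.75, -2.625]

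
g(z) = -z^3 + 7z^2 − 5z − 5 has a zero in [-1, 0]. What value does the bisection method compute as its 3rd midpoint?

m = -0.5, g(m) = -0.625 (−); new bracket [-1, -0.5]
m = -0.75, g(m) = 3.109375 (+); new bracket [-0.75, -0.5]
m = -0.625, g(m) = 1.103516 (+); new bracket [-0.625, -0.5]

-0.625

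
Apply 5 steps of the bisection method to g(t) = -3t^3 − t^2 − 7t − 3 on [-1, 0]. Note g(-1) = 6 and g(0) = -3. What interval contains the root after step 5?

m = -0.5, g(m) = 0.625 (+); new bracket [-0.5, 0]
m = -0.25, g(m) = -1.265625 (−); new bracket [-0.5, -0.25]
m = -0.375, g(m) = -0.357422 (−); new bracket [-0.5, -0.375]
m = -0.4375, g(m) = 0.1223 (+); new bracket [-0.4375, -0.375]
m = -0.40625, g(m) = -0.1201 (−); new bracket [-0.4375, -0.40625]

[-0.4375, -0.40625]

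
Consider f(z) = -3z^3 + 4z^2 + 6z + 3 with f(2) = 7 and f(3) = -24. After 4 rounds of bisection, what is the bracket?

f(2.5) = -3.875 < 0, so the root lies in [2, 2.5]
f(2.25) = 2.578125 > 0, so the root lies in [2.25, 2.5]
f(2.375) = -0.376953 < 0, so the root lies in [2.25, 2.375]
f(2.3125) = 1.1663 > 0, so the root lies in [2.3125, 2.375]

[2.3125, 2.375]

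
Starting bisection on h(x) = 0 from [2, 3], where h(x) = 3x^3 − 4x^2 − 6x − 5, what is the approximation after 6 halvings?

x = 2.5 gives h = 1.875, positive; keep [2, 2.5]
x = 2.25 gives h = -4.578125, negative; keep [2.25, 2.5]
x = 2.375 gives h = -1.623047, negative; keep [2.375, 2.5]
x = 2.4375 gives h = 0.0559, positive; keep [2.375, 2.4375]
x = 2.40625 gives h = -0.8008, negative; keep [2.40625, 2.4375]
x = 2.421875 gives h = -0.3768, negative; keep [2.421875, 2.4375]

2.421875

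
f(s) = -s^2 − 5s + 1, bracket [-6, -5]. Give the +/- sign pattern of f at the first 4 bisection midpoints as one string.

--++

m = -5.5, f(m) = -1.75 (−); new bracket [-5.5, -5]
m = -5.25, f(m) = -0.3125 (−); new bracket [-5.25, -5]
m = -5.125, f(m) = 0.359375 (+); new bracket [-5.25, -5.125]
m = -5.1875, f(m) = 0.0273 (+); new bracket [-5.25, -5.1875]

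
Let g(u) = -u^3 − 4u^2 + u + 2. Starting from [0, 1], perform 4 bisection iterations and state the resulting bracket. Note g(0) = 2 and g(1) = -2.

midpoint 0.5: g = 1.375 > 0 → [0.5, 1]
midpoint 0.75: g = 0.078125 > 0 → [0.75, 1]
midpoint 0.875: g = -0.857422 < 0 → [0.75, 0.875]
midpoint 0.8125: g = -0.3645 < 0 → [0.75, 0.8125]

[0.75, 0.8125]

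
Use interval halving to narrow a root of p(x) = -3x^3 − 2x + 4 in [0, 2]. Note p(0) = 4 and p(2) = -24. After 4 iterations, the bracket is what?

p(1) = -1 < 0, so the root lies in [0, 1]
p(0.5) = 2.625 > 0, so the root lies in [0.5, 1]
p(0.75) = 1.234375 > 0, so the root lies in [0.75, 1]
p(0.875) = 0.2402 > 0, so the root lies in [0.875, 1]

[0.875, 1]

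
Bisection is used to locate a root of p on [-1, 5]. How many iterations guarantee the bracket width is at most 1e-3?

Width after n steps is 6/2^n. Need 2^n ≥ 6/1e-3 = 6000.
2^12 = 4096 < 6000 ≤ 2^13 = 8192, so n = 13.

13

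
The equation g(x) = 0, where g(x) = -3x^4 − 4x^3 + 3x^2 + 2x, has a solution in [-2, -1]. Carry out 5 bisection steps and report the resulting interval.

[-1.71875, -1.6875]

midpoint -1.5: g = 2.0625 > 0 → [-2, -1.5]
midpoint -1.75: g = -1.011719 < 0 → [-1.75, -1.5]
midpoint -1.625: g = 0.917236 > 0 → [-1.75, -1.625]
midpoint -1.6875: g = 0.0622 > 0 → [-1.75, -1.6875]
midpoint -1.71875: g = -0.4459 < 0 → [-1.71875, -1.6875]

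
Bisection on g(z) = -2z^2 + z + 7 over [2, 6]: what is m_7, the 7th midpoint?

m = 4, g(m) = -21 (−); new bracket [2, 4]
m = 3, g(m) = -8 (−); new bracket [2, 3]
m = 2.5, g(m) = -3 (−); new bracket [2, 2.5]
m = 2.25, g(m) = -0.875 (−); new bracket [2, 2.25]
m = 2.125, g(m) = 0.0938 (+); new bracket [2.125, 2.25]
m = 2.1875, g(m) = -0.3828 (−); new bracket [2.125, 2.1875]
m = 2.15625, g(m) = -0.1426 (−); new bracket [2.125, 2.15625]

2.15625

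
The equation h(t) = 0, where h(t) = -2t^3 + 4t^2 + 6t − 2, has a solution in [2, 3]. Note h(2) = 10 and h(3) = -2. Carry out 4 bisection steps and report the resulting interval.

[2.875, 2.9375]

t = 2.5 gives h = 6.75, positive; keep [2.5, 3]
t = 2.75 gives h = 3.15625, positive; keep [2.75, 3]
t = 2.875 gives h = 0.785156, positive; keep [2.875, 3]
t = 2.9375 gives h = -0.5542, negative; keep [2.875, 2.9375]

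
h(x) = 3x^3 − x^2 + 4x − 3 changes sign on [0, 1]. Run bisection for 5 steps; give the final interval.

[0.625, 0.65625]

h(0.5) = -0.875 < 0, so the root lies in [0.5, 1]
h(0.75) = 0.703125 > 0, so the root lies in [0.5, 0.75]
h(0.625) = -0.158203 < 0, so the root lies in [0.625, 0.75]
h(0.6875) = 0.2522 > 0, so the root lies in [0.625, 0.6875]
h(0.65625) = 0.0422 > 0, so the root lies in [0.625, 0.65625]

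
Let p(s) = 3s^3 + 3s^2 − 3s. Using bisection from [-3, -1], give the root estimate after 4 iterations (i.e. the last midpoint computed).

-1.625

midpoint -2: p = -6 < 0 → [-2, -1]
midpoint -1.5: p = 1.125 > 0 → [-2, -1.5]
midpoint -1.75: p = -1.640625 < 0 → [-1.75, -1.5]
midpoint -1.625: p = -0.0762 < 0 → [-1.625, -1.5]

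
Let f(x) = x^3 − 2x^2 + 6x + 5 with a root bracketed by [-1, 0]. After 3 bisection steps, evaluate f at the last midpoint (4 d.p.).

midpoint -0.5: f = 1.375 > 0 → [-1, -0.5]
midpoint -0.75: f = -1.046875 < 0 → [-0.75, -0.5]
midpoint -0.625: f = 0.224609 > 0 → [-0.75, -0.625]

0.2246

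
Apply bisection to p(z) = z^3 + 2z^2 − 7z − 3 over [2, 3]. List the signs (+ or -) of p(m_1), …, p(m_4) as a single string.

z = 2.5 gives p = 7.625, positive; keep [2, 2.5]
z = 2.25 gives p = 2.765625, positive; keep [2, 2.25]
z = 2.125 gives p = 0.751953, positive; keep [2, 2.125]
z = 2.0625 gives p = -0.156, negative; keep [2.0625, 2.125]

+++-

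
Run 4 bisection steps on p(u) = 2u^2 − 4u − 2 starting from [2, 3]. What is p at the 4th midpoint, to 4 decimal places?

p(2.5) = 0.5 > 0, so the root lies in [2, 2.5]
p(2.25) = -0.875 < 0, so the root lies in [2.25, 2.5]
p(2.375) = -0.21875 < 0, so the root lies in [2.375, 2.5]
p(2.4375) = 0.1328 > 0, so the root lies in [2.375, 2.4375]

0.1328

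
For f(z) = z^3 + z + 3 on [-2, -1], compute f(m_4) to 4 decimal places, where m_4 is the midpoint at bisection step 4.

0.1379

f(-1.5) = -1.875 < 0, so the root lies in [-1.5, -1]
f(-1.25) = -0.203125 < 0, so the root lies in [-1.25, -1]
f(-1.125) = 0.451172 > 0, so the root lies in [-1.25, -1.125]
f(-1.1875) = 0.1379 > 0, so the root lies in [-1.25, -1.1875]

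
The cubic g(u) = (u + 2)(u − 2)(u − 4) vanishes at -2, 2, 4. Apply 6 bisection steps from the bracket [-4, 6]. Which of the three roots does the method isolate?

u = 1 gives g = 9, positive; keep [-4, 1]
u = -1.5 gives g = 9.625, positive; keep [-4, -1.5]
u = -2.75 gives g = -24.046875, negative; keep [-2.75, -1.5]
u = -2.125 gives g = -3.1582, negative; keep [-2.125, -1.5]
u = -1.8125 gives g = 4.155, positive; keep [-2.125, -1.8125]
u = -1.96875 gives g = 0.7403, positive; keep [-2.125, -1.96875]

-2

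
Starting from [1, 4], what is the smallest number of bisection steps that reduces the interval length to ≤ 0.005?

Width after n steps is 3/2^n. Need 2^n ≥ 3/0.005 = 600.
2^9 = 512 < 600 ≤ 2^10 = 1024, so n = 10.

10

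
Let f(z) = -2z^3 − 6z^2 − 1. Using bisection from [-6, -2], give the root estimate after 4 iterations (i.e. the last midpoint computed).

z = -4 gives f = 31, positive; keep [-4, -2]
z = -3 gives f = -1, negative; keep [-4, -3]
z = -3.5 gives f = 11.25, positive; keep [-3.5, -3]
z = -3.25 gives f = 4.2812, positive; keep [-3.25, -3]

-3.25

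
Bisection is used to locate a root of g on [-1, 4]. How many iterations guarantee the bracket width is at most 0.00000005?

27

Width after n steps is 5/2^n. Need 2^n ≥ 5/0.00000005 = 100000000.
2^26 = 67108864 < 100000000 ≤ 2^27 = 134217728, so n = 27.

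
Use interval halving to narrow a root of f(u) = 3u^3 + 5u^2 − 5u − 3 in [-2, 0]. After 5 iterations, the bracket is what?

midpoint -1: f = 4 > 0 → [-1, 0]
midpoint -0.5: f = 0.375 > 0 → [-0.5, 0]
midpoint -0.25: f = -1.484375 < 0 → [-0.5, -0.25]
midpoint -0.375: f = -0.5801 < 0 → [-0.5, -0.375]
midpoint -0.4375: f = -0.1067 < 0 → [-0.5, -0.4375]

[-0.5, -0.4375]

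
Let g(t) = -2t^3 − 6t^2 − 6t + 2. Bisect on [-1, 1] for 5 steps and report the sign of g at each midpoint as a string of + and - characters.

+-+--

g(0) = 2 > 0, so the root lies in [0, 1]
g(0.5) = -2.75 < 0, so the root lies in [0, 0.5]
g(0.25) = 0.09375 > 0, so the root lies in [0.25, 0.5]
g(0.375) = -1.1992 < 0, so the root lies in [0.25, 0.375]
g(0.3125) = -0.522 < 0, so the root lies in [0.25, 0.3125]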